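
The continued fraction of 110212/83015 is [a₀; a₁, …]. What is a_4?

10

110212 = 1·83015 + 27197   →  a_0 = 1
83015 = 3·27197 + 1424   →  a_1 = 3
27197 = 19·1424 + 141   →  a_2 = 19
1424 = 10·141 + 14   →  a_3 = 10
141 = 10·14 + 1   →  a_4 = 10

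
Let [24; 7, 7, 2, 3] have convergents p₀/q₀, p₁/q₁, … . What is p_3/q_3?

Using pₖ = aₖpₖ₋₁ + pₖ₋₂, qₖ = aₖqₖ₋₁ + qₖ₋₂ (with p₋₁=1, p₋₂=0, q₋₁=0, q₋₂=1):
  k=0: a=24, p=24, q=1
  k=1: a=7, p=169, q=7
  k=2: a=7, p=1207, q=50
  k=3: a=2, p=2583, q=107

2583/107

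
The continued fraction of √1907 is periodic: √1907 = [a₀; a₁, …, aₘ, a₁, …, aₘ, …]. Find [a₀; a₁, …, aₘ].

[43; 1, 2, 43, 2, 1, 86]

a₀ = ⌊√1907⌋ = 43.
With m₀=0, d₀=1 and mₖ₊₁ = dₖaₖ − mₖ, dₖ₊₁ = (n − mₖ₊₁²)/dₖ, aₖ₊₁ = ⌊(a₀+mₖ₊₁)/dₖ₊₁⌋:
  k=1: m=43, d=58, a=1
  k=2: m=15, d=29, a=2
  k=3: m=43, d=2, a=43
  k=4: m=43, d=29, a=2
  k=5: m=15, d=58, a=1
  k=6: m=43, d=1, a=86
d=1 and a=2a₀=86 at k=6, so the next step gives (m, d) = (43, 58) again — its k=1 value — and the period has length 6.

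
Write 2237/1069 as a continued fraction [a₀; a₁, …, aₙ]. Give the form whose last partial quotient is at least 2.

[2; 10, 1, 3, 1, 19]

2237 = 2·1069 + 99
1069 = 10·99 + 79
99 = 1·79 + 20
79 = 3·20 + 19
20 = 1·19 + 1
19 = 19·1 + 0  (stop)
So 2237/1069 = [2; 10, 1, 3, 1, 19].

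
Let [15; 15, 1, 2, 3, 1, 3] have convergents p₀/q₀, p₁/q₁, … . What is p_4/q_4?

2365/157

Using pₖ = aₖpₖ₋₁ + pₖ₋₂, qₖ = aₖqₖ₋₁ + qₖ₋₂ (with p₋₁=1, p₋₂=0, q₋₁=0, q₋₂=1):
  k=0: a=15, p=15, q=1
  k=1: a=15, p=226, q=15
  k=2: a=1, p=241, q=16
  k=3: a=2, p=708, q=47
  k=4: a=3, p=2365, q=157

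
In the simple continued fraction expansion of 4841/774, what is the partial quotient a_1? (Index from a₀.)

4841 = 6·774 + 197   →  a_0 = 6
774 = 3·197 + 183   →  a_1 = 3

3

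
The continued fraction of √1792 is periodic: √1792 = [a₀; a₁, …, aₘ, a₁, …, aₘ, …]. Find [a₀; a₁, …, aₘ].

a₀ = ⌊√1792⌋ = 42.
With m₀=0, d₀=1 and mₖ₊₁ = dₖaₖ − mₖ, dₖ₊₁ = (n − mₖ₊₁²)/dₖ, aₖ₊₁ = ⌊(a₀+mₖ₊₁)/dₖ₊₁⌋:
  k=1: m=42, d=28, a=3
  k=2: m=42, d=1, a=84
d=1 and a=2a₀=84 at k=2, so the next step gives (m, d) = (42, 28) again — its k=1 value — and the period has length 2.

[42; 3, 84]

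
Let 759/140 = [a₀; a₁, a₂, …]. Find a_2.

759 = 5·140 + 59   →  a_0 = 5
140 = 2·59 + 22   →  a_1 = 2
59 = 2·22 + 15   →  a_2 = 2

2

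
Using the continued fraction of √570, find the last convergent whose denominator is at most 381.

√570 = [23; 1, 6, 1, 46, …] (period length 4).
Convergents:
  p_0/q_0 = 23/1
  p_1/q_1 = 24/1
  p_2/q_2 = 167/7
  p_3/q_3 = 191/8
  p_4/q_4 = 8953/375
  p_5/q_5 = 9144/383
q_4 = 375 ≤ 381 < 383 = q_5, so the answer is 8953/375.

8953/375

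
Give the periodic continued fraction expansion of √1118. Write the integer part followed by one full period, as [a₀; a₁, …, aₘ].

[33; 2, 3, 2, 3, 2, 66]

a₀ = ⌊√1118⌋ = 33.
With m₀=0, d₀=1 and mₖ₊₁ = dₖaₖ − mₖ, dₖ₊₁ = (n − mₖ₊₁²)/dₖ, aₖ₊₁ = ⌊(a₀+mₖ₊₁)/dₖ₊₁⌋:
  k=1: m=33, d=29, a=2
  k=2: m=25, d=17, a=3
  k=3: m=26, d=26, a=2
  k=4: m=26, d=17, a=3
  k=5: m=25, d=29, a=2
  k=6: m=33, d=1, a=66
d=1 and a=2a₀=66 at k=6, so the next step gives (m, d) = (33, 29) again — its k=1 value — and the period has length 6.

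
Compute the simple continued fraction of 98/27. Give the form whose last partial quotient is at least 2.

98 = 3·27 + 17
27 = 1·17 + 10
17 = 1·10 + 7
10 = 1·7 + 3
7 = 2·3 + 1
3 = 3·1 + 0  (stop)
So 98/27 = [3; 1, 1, 1, 2, 3].

[3; 1, 1, 1, 2, 3]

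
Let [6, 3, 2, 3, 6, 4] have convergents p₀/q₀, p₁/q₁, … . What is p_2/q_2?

Using pₖ = aₖpₖ₋₁ + pₖ₋₂, qₖ = aₖqₖ₋₁ + qₖ₋₂ (with p₋₁=1, p₋₂=0, q₋₁=0, q₋₂=1):
  k=0: a=6, p=6, q=1
  k=1: a=3, p=19, q=3
  k=2: a=2, p=44, q=7

44/7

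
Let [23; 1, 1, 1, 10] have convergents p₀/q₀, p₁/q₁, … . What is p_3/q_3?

71/3

Using pₖ = aₖpₖ₋₁ + pₖ₋₂, qₖ = aₖqₖ₋₁ + qₖ₋₂ (with p₋₁=1, p₋₂=0, q₋₁=0, q₋₂=1):
  k=0: a=23, p=23, q=1
  k=1: a=1, p=24, q=1
  k=2: a=1, p=47, q=2
  k=3: a=1, p=71, q=3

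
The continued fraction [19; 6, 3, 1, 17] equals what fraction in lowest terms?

8507/444

Using pₖ = aₖpₖ₋₁ + pₖ₋₂ and qₖ = aₖqₖ₋₁ + qₖ₋₂:
  k=0: a=19, p=19, q=1
  k=1: a=6, p=115, q=6
  k=2: a=3, p=364, q=19
  k=3: a=1, p=479, q=25
  k=4: a=17, p=8507, q=444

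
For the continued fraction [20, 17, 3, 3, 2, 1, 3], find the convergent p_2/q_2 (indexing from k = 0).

Using pₖ = aₖpₖ₋₁ + pₖ₋₂, qₖ = aₖqₖ₋₁ + qₖ₋₂ (with p₋₁=1, p₋₂=0, q₋₁=0, q₋₂=1):
  k=0: a=20, p=20, q=1
  k=1: a=17, p=341, q=17
  k=2: a=3, p=1043, q=52

1043/52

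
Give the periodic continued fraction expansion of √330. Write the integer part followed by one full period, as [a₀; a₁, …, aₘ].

[18; 6, 36]

a₀ = ⌊√330⌋ = 18.
With m₀=0, d₀=1 and mₖ₊₁ = dₖaₖ − mₖ, dₖ₊₁ = (n − mₖ₊₁²)/dₖ, aₖ₊₁ = ⌊(a₀+mₖ₊₁)/dₖ₊₁⌋:
  k=1: m=18, d=6, a=6
  k=2: m=18, d=1, a=36
d=1 and a=2a₀=36 at k=2, so the next step gives (m, d) = (18, 6) again — its k=1 value — and the period has length 2.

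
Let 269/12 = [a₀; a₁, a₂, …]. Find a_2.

269 = 22·12 + 5   →  a_0 = 22
12 = 2·5 + 2   →  a_1 = 2
5 = 2·2 + 1   →  a_2 = 2

2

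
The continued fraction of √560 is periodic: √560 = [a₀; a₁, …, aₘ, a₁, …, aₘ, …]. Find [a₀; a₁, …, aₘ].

a₀ = ⌊√560⌋ = 23.
With m₀=0, d₀=1 and mₖ₊₁ = dₖaₖ − mₖ, dₖ₊₁ = (n − mₖ₊₁²)/dₖ, aₖ₊₁ = ⌊(a₀+mₖ₊₁)/dₖ₊₁⌋:
  k=1: m=23, d=31, a=1
  k=2: m=8, d=16, a=1
  k=3: m=8, d=31, a=1
  k=4: m=23, d=1, a=46
d=1 and a=2a₀=46 at k=4, so the next step gives (m, d) = (23, 31) again — its k=1 value — and the period has length 4.

[23; 1, 1, 1, 46]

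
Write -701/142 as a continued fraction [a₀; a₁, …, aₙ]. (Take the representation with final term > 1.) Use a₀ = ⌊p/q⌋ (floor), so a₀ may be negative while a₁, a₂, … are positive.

[-5; 15, 1, 3, 2]

-701 = -5*142 + 9
142 = 15*9 + 7
9 = 1*7 + 2
7 = 3*2 + 1
2 = 2*1 + 0  (stop)
So -701/142 = [-5; 15, 1, 3, 2].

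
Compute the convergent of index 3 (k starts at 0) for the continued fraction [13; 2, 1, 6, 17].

Using pₖ = aₖpₖ₋₁ + pₖ₋₂, qₖ = aₖqₖ₋₁ + qₖ₋₂ (with p₋₁=1, p₋₂=0, q₋₁=0, q₋₂=1):
  k=0: a=13, p=13, q=1
  k=1: a=2, p=27, q=2
  k=2: a=1, p=40, q=3
  k=3: a=6, p=267, q=20

267/20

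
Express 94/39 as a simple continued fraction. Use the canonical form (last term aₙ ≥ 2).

94 = 2·39 + 16
39 = 2·16 + 7
16 = 2·7 + 2
7 = 3·2 + 1
2 = 2·1 + 0  (stop)
So 94/39 = [2; 2, 2, 3, 2].

[2; 2, 2, 3, 2]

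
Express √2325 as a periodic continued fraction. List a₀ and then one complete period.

[48; 4, 1, 1, 2, 1, 1, 4, 96]

a₀ = ⌊√2325⌋ = 48.
With m₀=0, d₀=1 and mₖ₊₁ = dₖaₖ − mₖ, dₖ₊₁ = (n − mₖ₊₁²)/dₖ, aₖ₊₁ = ⌊(a₀+mₖ₊₁)/dₖ₊₁⌋:
  k=1: m=48, d=21, a=4
  k=2: m=36, d=49, a=1
  k=3: m=13, d=44, a=1
  k=4: m=31, d=31, a=2
  k=5: m=31, d=44, a=1
  k=6: m=13, d=49, a=1
  k=7: m=36, d=21, a=4
  k=8: m=48, d=1, a=96
d=1 and a=2a₀=96 at k=8, so the next step gives (m, d) = (48, 21) again — its k=1 value — and the period has length 8.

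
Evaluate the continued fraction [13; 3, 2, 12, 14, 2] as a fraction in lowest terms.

Fold from the inside: start with 2/1.
  14 + 1/2 = 29/2
  12 + 2/29 = 350/29
  2 + 29/350 = 729/350
  3 + 350/729 = 2537/729
  13 + 729/2537 = 33710/2537

33710/2537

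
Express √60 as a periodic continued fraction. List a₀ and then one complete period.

[7; 1, 2, 1, 14]

a₀ = ⌊√60⌋ = 7.
With m₀=0, d₀=1 and mₖ₊₁ = dₖaₖ − mₖ, dₖ₊₁ = (n − mₖ₊₁²)/dₖ, aₖ₊₁ = ⌊(a₀+mₖ₊₁)/dₖ₊₁⌋:
  k=1: m=7, d=11, a=1
  k=2: m=4, d=4, a=2
  k=3: m=4, d=11, a=1
  k=4: m=7, d=1, a=14
d=1 and a=2a₀=14 at k=4, so the next step gives (m, d) = (7, 11) again — its k=1 value — and the period has length 4.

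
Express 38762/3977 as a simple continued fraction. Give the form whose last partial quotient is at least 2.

[9; 1, 2, 1, 17, 3, 18]

38762 = 9·3977 + 2969
3977 = 1·2969 + 1008
2969 = 2·1008 + 953
1008 = 1·953 + 55
953 = 17·55 + 18
55 = 3·18 + 1
18 = 18·1 + 0  (stop)
So 38762/3977 = [9; 1, 2, 1, 17, 3, 18].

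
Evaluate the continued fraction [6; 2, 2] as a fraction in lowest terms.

32/5

Using pₖ = aₖpₖ₋₁ + pₖ₋₂ and qₖ = aₖqₖ₋₁ + qₖ₋₂:
  k=0: a=6, p=6, q=1
  k=1: a=2, p=13, q=2
  k=2: a=2, p=32, q=5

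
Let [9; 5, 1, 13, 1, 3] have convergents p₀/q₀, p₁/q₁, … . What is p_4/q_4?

Using pₖ = aₖpₖ₋₁ + pₖ₋₂, qₖ = aₖqₖ₋₁ + qₖ₋₂ (with p₋₁=1, p₋₂=0, q₋₁=0, q₋₂=1):
  k=0: a=9, p=9, q=1
  k=1: a=5, p=46, q=5
  k=2: a=1, p=55, q=6
  k=3: a=13, p=761, q=83
  k=4: a=1, p=816, q=89

816/89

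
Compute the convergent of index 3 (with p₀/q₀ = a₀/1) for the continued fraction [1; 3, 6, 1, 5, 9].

Using pₖ = aₖpₖ₋₁ + pₖ₋₂, qₖ = aₖqₖ₋₁ + qₖ₋₂ (with p₋₁=1, p₋₂=0, q₋₁=0, q₋₂=1):
  k=0: a=1, p=1, q=1
  k=1: a=3, p=4, q=3
  k=2: a=6, p=25, q=19
  k=3: a=1, p=29, q=22

29/22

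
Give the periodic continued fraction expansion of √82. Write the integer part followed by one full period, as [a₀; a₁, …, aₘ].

a₀ = ⌊√82⌋ = 9.
With m₀=0, d₀=1 and mₖ₊₁ = dₖaₖ − mₖ, dₖ₊₁ = (n − mₖ₊₁²)/dₖ, aₖ₊₁ = ⌊(a₀+mₖ₊₁)/dₖ₊₁⌋:
  k=1: m=9, d=1, a=18
d=1 and a=2a₀=18 at k=1, so the next step gives (m, d) = (9, 1) again — its k=1 value — and the period has length 1.

[9; 18]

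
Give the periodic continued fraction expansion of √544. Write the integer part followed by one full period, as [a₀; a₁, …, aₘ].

[23; 3, 11, 3, 46]

a₀ = ⌊√544⌋ = 23.
With m₀=0, d₀=1 and mₖ₊₁ = dₖaₖ − mₖ, dₖ₊₁ = (n − mₖ₊₁²)/dₖ, aₖ₊₁ = ⌊(a₀+mₖ₊₁)/dₖ₊₁⌋:
  k=1: m=23, d=15, a=3
  k=2: m=22, d=4, a=11
  k=3: m=22, d=15, a=3
  k=4: m=23, d=1, a=46
d=1 and a=2a₀=46 at k=4, so the next step gives (m, d) = (23, 15) again — its k=1 value — and the period has length 4.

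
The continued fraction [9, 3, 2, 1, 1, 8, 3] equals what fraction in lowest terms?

4229/455

Using pₖ = aₖpₖ₋₁ + pₖ₋₂ and qₖ = aₖqₖ₋₁ + qₖ₋₂:
  k=0: a=9, p=9, q=1
  k=1: a=3, p=28, q=3
  k=2: a=2, p=65, q=7
  k=3: a=1, p=93, q=10
  k=4: a=1, p=158, q=17
  k=5: a=8, p=1357, q=146
  k=6: a=3, p=4229, q=455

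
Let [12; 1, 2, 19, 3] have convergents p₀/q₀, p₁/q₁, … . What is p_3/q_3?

Using pₖ = aₖpₖ₋₁ + pₖ₋₂, qₖ = aₖqₖ₋₁ + qₖ₋₂ (with p₋₁=1, p₋₂=0, q₋₁=0, q₋₂=1):
  k=0: a=12, p=12, q=1
  k=1: a=1, p=13, q=1
  k=2: a=2, p=38, q=3
  k=3: a=19, p=735, q=58

735/58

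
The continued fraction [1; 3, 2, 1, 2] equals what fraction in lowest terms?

35/27

Using pₖ = aₖpₖ₋₁ + pₖ₋₂ and qₖ = aₖqₖ₋₁ + qₖ₋₂:
  k=0: a=1, p=1, q=1
  k=1: a=3, p=4, q=3
  k=2: a=2, p=9, q=7
  k=3: a=1, p=13, q=10
  k=4: a=2, p=35, q=27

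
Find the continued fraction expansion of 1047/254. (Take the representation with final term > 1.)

1047 = 4*254 + 31
254 = 8*31 + 6
31 = 5*6 + 1
6 = 6*1 + 0  (stop)
So 1047/254 = [4; 8, 5, 6].

[4; 8, 5, 6]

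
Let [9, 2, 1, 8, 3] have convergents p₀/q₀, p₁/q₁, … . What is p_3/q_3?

243/26

Using pₖ = aₖpₖ₋₁ + pₖ₋₂, qₖ = aₖqₖ₋₁ + qₖ₋₂ (with p₋₁=1, p₋₂=0, q₋₁=0, q₋₂=1):
  k=0: a=9, p=9, q=1
  k=1: a=2, p=19, q=2
  k=2: a=1, p=28, q=3
  k=3: a=8, p=243, q=26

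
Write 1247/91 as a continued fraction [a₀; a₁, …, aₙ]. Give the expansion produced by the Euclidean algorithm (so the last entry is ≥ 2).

[13; 1, 2, 2, 1, 2, 3]

1247 = 13×91 + 64
91 = 1×64 + 27
64 = 2×27 + 10
27 = 2×10 + 7
10 = 1×7 + 3
7 = 2×3 + 1
3 = 3×1 + 0  (stop)
So 1247/91 = [13; 1, 2, 2, 1, 2, 3].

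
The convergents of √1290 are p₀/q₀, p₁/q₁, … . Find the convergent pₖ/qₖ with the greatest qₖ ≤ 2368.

30996/863

√1290 = [35; 1, 10, 1, 70, …] (period length 4).
Convergents:
  p_0/q_0 = 35/1
  p_1/q_1 = 36/1
  p_2/q_2 = 395/11
  p_3/q_3 = 431/12
  p_4/q_4 = 30565/851
  p_5/q_5 = 30996/863
  p_6/q_6 = 340525/9481
q_5 = 863 ≤ 2368 < 9481 = q_6, so the answer is 30996/863.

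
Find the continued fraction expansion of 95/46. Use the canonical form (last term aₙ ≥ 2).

95 = 2×46 + 3
46 = 15×3 + 1
3 = 3×1 + 0  (stop)
So 95/46 = [2; 15, 3].

[2; 15, 3]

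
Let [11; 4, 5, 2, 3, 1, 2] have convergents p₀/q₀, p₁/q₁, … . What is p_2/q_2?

236/21

Using pₖ = aₖpₖ₋₁ + pₖ₋₂, qₖ = aₖqₖ₋₁ + qₖ₋₂ (with p₋₁=1, p₋₂=0, q₋₁=0, q₋₂=1):
  k=0: a=11, p=11, q=1
  k=1: a=4, p=45, q=4
  k=2: a=5, p=236, q=21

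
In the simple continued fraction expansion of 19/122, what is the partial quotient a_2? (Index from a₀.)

19 = 0·122 + 19   →  a_0 = 0
122 = 6·19 + 8   →  a_1 = 6
19 = 2·8 + 3   →  a_2 = 2

2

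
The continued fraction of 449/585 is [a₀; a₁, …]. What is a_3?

3

449 = 0·585 + 449   →  a_0 = 0
585 = 1·449 + 136   →  a_1 = 1
449 = 3·136 + 41   →  a_2 = 3
136 = 3·41 + 13   →  a_3 = 3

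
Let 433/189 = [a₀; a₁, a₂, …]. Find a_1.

433 = 2·189 + 55   →  a_0 = 2
189 = 3·55 + 24   →  a_1 = 3

3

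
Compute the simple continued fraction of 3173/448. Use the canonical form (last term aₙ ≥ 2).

3173 = 7*448 + 37
448 = 12*37 + 4
37 = 9*4 + 1
4 = 4*1 + 0  (stop)
So 3173/448 = [7; 12, 9, 4].

[7; 12, 9, 4]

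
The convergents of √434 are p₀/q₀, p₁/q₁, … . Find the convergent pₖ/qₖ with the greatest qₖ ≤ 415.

5229/251

√434 = [20; 1, 4, 1, 40, …] (period length 4).
Convergents:
  p_0/q_0 = 20/1
  p_1/q_1 = 21/1
  p_2/q_2 = 104/5
  p_3/q_3 = 125/6
  p_4/q_4 = 5104/245
  p_5/q_5 = 5229/251
  p_6/q_6 = 26020/1249
q_5 = 251 ≤ 415 < 1249 = q_6, so the answer is 5229/251.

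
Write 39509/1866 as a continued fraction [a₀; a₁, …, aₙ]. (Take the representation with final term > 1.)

[21; 5, 1, 3, 2, 17, 2]

39509 = 21*1866 + 323
1866 = 5*323 + 251
323 = 1*251 + 72
251 = 3*72 + 35
72 = 2*35 + 2
35 = 17*2 + 1
2 = 2*1 + 0  (stop)
So 39509/1866 = [21; 5, 1, 3, 2, 17, 2].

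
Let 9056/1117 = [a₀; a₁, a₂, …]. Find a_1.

9056 = 8·1117 + 120   →  a_0 = 8
1117 = 9·120 + 37   →  a_1 = 9

9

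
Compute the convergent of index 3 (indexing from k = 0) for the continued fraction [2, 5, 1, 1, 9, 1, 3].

Using pₖ = aₖpₖ₋₁ + pₖ₋₂, qₖ = aₖqₖ₋₁ + qₖ₋₂ (with p₋₁=1, p₋₂=0, q₋₁=0, q₋₂=1):
  k=0: a=2, p=2, q=1
  k=1: a=5, p=11, q=5
  k=2: a=1, p=13, q=6
  k=3: a=1, p=24, q=11

24/11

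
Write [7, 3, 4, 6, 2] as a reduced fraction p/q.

Fold from the inside: start with 2/1.
  6 + 1/2 = 13/2
  4 + 2/13 = 54/13
  3 + 13/54 = 175/54
  7 + 54/175 = 1279/175

1279/175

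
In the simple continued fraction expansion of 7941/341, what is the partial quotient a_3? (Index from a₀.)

11

7941 = 23·341 + 98   →  a_0 = 23
341 = 3·98 + 47   →  a_1 = 3
98 = 2·47 + 4   →  a_2 = 2
47 = 11·4 + 3   →  a_3 = 11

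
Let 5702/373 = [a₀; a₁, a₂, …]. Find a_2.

2

5702 = 15·373 + 107   →  a_0 = 15
373 = 3·107 + 52   →  a_1 = 3
107 = 2·52 + 3   →  a_2 = 2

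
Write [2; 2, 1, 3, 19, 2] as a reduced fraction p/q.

Using pₖ = aₖpₖ₋₁ + pₖ₋₂ and qₖ = aₖqₖ₋₁ + qₖ₋₂:
  k=0: a=2, p=2, q=1
  k=1: a=2, p=5, q=2
  k=2: a=1, p=7, q=3
  k=3: a=3, p=26, q=11
  k=4: a=19, p=501, q=212
  k=5: a=2, p=1028, q=435

1028/435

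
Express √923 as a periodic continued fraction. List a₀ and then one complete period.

[30; 2, 1, 1, 1, 2, 60]

a₀ = ⌊√923⌋ = 30.
With m₀=0, d₀=1 and mₖ₊₁ = dₖaₖ − mₖ, dₖ₊₁ = (n − mₖ₊₁²)/dₖ, aₖ₊₁ = ⌊(a₀+mₖ₊₁)/dₖ₊₁⌋:
  k=1: m=30, d=23, a=2
  k=2: m=16, d=29, a=1
  k=3: m=13, d=26, a=1
  k=4: m=13, d=29, a=1
  k=5: m=16, d=23, a=2
  k=6: m=30, d=1, a=60
d=1 and a=2a₀=60 at k=6, so the next step gives (m, d) = (30, 23) again — its k=1 value — and the period has length 6.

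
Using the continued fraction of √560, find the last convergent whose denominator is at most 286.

6697/283

√560 = [23; 1, 1, 1, 46, …] (period length 4).
Convergents:
  p_0/q_0 = 23/1
  p_1/q_1 = 24/1
  p_2/q_2 = 47/2
  p_3/q_3 = 71/3
  p_4/q_4 = 3313/140
  p_5/q_5 = 3384/143
  p_6/q_6 = 6697/283
  p_7/q_7 = 10081/426
q_6 = 283 ≤ 286 < 426 = q_7, so the answer is 6697/283.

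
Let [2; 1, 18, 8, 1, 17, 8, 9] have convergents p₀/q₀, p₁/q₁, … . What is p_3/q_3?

Using pₖ = aₖpₖ₋₁ + pₖ₋₂, qₖ = aₖqₖ₋₁ + qₖ₋₂ (with p₋₁=1, p₋₂=0, q₋₁=0, q₋₂=1):
  k=0: a=2, p=2, q=1
  k=1: a=1, p=3, q=1
  k=2: a=18, p=56, q=19
  k=3: a=8, p=451, q=153

451/153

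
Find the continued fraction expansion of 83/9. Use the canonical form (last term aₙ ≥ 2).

83 = 9·9 + 2
9 = 4·2 + 1
2 = 2·1 + 0  (stop)
So 83/9 = [9; 4, 2].

[9; 4, 2]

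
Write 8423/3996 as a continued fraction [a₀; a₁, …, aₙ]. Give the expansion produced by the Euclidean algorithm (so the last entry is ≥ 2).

[2; 9, 3, 1, 2, 6, 6]

8423 = 2*3996 + 431
3996 = 9*431 + 117
431 = 3*117 + 80
117 = 1*80 + 37
80 = 2*37 + 6
37 = 6*6 + 1
6 = 6*1 + 0  (stop)
So 8423/3996 = [2; 9, 3, 1, 2, 6, 6].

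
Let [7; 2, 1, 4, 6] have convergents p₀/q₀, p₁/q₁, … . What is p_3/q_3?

103/14

Using pₖ = aₖpₖ₋₁ + pₖ₋₂, qₖ = aₖqₖ₋₁ + qₖ₋₂ (with p₋₁=1, p₋₂=0, q₋₁=0, q₋₂=1):
  k=0: a=7, p=7, q=1
  k=1: a=2, p=15, q=2
  k=2: a=1, p=22, q=3
  k=3: a=4, p=103, q=14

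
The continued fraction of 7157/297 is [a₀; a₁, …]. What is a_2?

4

7157 = 24·297 + 29   →  a_0 = 24
297 = 10·29 + 7   →  a_1 = 10
29 = 4·7 + 1   →  a_2 = 4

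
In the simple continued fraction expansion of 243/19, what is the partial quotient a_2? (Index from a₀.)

243 = 12·19 + 15   →  a_0 = 12
19 = 1·15 + 4   →  a_1 = 1
15 = 3·4 + 3   →  a_2 = 3

3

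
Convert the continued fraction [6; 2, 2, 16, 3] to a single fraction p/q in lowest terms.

1607/251

Fold from the inside: start with 3/1.
  16 + 1/3 = 49/3
  2 + 3/49 = 101/49
  2 + 49/101 = 251/101
  6 + 101/251 = 1607/251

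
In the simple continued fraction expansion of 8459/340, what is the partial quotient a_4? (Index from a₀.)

2

8459 = 24·340 + 299   →  a_0 = 24
340 = 1·299 + 41   →  a_1 = 1
299 = 7·41 + 12   →  a_2 = 7
41 = 3·12 + 5   →  a_3 = 3
12 = 2·5 + 2   →  a_4 = 2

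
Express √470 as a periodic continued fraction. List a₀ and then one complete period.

[21; 1, 2, 8, 2, 1, 42]

a₀ = ⌊√470⌋ = 21.
With m₀=0, d₀=1 and mₖ₊₁ = dₖaₖ − mₖ, dₖ₊₁ = (n − mₖ₊₁²)/dₖ, aₖ₊₁ = ⌊(a₀+mₖ₊₁)/dₖ₊₁⌋:
  k=1: m=21, d=29, a=1
  k=2: m=8, d=14, a=2
  k=3: m=20, d=5, a=8
  k=4: m=20, d=14, a=2
  k=5: m=8, d=29, a=1
  k=6: m=21, d=1, a=42
d=1 and a=2a₀=42 at k=6, so the next step gives (m, d) = (21, 29) again — its k=1 value — and the period has length 6.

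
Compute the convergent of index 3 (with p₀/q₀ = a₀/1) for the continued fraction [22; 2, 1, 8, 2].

Using pₖ = aₖpₖ₋₁ + pₖ₋₂, qₖ = aₖqₖ₋₁ + qₖ₋₂ (with p₋₁=1, p₋₂=0, q₋₁=0, q₋₂=1):
  k=0: a=22, p=22, q=1
  k=1: a=2, p=45, q=2
  k=2: a=1, p=67, q=3
  k=3: a=8, p=581, q=26

581/26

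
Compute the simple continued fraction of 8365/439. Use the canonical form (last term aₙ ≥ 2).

8365 = 19·439 + 24
439 = 18·24 + 7
24 = 3·7 + 3
7 = 2·3 + 1
3 = 3·1 + 0  (stop)
So 8365/439 = [19; 18, 3, 2, 3].

[19; 18, 3, 2, 3]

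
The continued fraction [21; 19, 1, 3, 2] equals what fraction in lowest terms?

Fold from the inside: start with 2/1.
  3 + 1/2 = 7/2
  1 + 2/7 = 9/7
  19 + 7/9 = 178/9
  21 + 9/178 = 3747/178

3747/178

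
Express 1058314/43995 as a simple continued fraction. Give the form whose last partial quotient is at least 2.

[24; 18, 13, 3, 3, 18]

1058314 = 24×43995 + 2434
43995 = 18×2434 + 183
2434 = 13×183 + 55
183 = 3×55 + 18
55 = 3×18 + 1
18 = 18×1 + 0  (stop)
So 1058314/43995 = [24; 18, 13, 3, 3, 18].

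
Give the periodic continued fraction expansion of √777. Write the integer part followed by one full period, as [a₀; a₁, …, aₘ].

[27; 1, 6, 1, 54]

a₀ = ⌊√777⌋ = 27.
With m₀=0, d₀=1 and mₖ₊₁ = dₖaₖ − mₖ, dₖ₊₁ = (n − mₖ₊₁²)/dₖ, aₖ₊₁ = ⌊(a₀+mₖ₊₁)/dₖ₊₁⌋:
  k=1: m=27, d=48, a=1
  k=2: m=21, d=7, a=6
  k=3: m=21, d=48, a=1
  k=4: m=27, d=1, a=54
d=1 and a=2a₀=54 at k=4, so the next step gives (m, d) = (27, 48) again — its k=1 value — and the period has length 4.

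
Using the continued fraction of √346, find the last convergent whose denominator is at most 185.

√346 = [18; 1, 1, 1, 1, 36, …] (period length 5).
Convergents:
  p_0/q_0 = 18/1
  p_1/q_1 = 19/1
  p_2/q_2 = 37/2
  p_3/q_3 = 56/3
  p_4/q_4 = 93/5
  p_5/q_5 = 3404/183
  p_6/q_6 = 3497/188
q_5 = 183 ≤ 185 < 188 = q_6, so the answer is 3404/183.

3404/183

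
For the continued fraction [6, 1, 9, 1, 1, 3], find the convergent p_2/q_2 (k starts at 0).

Using pₖ = aₖpₖ₋₁ + pₖ₋₂, qₖ = aₖqₖ₋₁ + qₖ₋₂ (with p₋₁=1, p₋₂=0, q₋₁=0, q₋₂=1):
  k=0: a=6, p=6, q=1
  k=1: a=1, p=7, q=1
  k=2: a=9, p=69, q=10

69/10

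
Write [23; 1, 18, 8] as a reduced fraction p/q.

3664/153

Using pₖ = aₖpₖ₋₁ + pₖ₋₂ and qₖ = aₖqₖ₋₁ + qₖ₋₂:
  k=0: a=23, p=23, q=1
  k=1: a=1, p=24, q=1
  k=2: a=18, p=455, q=19
  k=3: a=8, p=3664, q=153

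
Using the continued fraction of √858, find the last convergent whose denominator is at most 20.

205/7

√858 = [29; 3, 2, 3, 58, …] (period length 4).
Convergents:
  p_0/q_0 = 29/1
  p_1/q_1 = 88/3
  p_2/q_2 = 205/7
  p_3/q_3 = 703/24
q_2 = 7 ≤ 20 < 24 = q_3, so the answer is 205/7.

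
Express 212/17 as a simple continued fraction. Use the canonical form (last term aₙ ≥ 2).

212 = 12*17 + 8
17 = 2*8 + 1
8 = 8*1 + 0  (stop)
So 212/17 = [12; 2, 8].

[12; 2, 8]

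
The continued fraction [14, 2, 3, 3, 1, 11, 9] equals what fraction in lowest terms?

46288/3207

Using pₖ = aₖpₖ₋₁ + pₖ₋₂ and qₖ = aₖqₖ₋₁ + qₖ₋₂:
  k=0: a=14, p=14, q=1
  k=1: a=2, p=29, q=2
  k=2: a=3, p=101, q=7
  k=3: a=3, p=332, q=23
  k=4: a=1, p=433, q=30
  k=5: a=11, p=5095, q=353
  k=6: a=9, p=46288, q=3207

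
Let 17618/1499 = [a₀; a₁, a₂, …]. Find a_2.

3

17618 = 11·1499 + 1129   →  a_0 = 11
1499 = 1·1129 + 370   →  a_1 = 1
1129 = 3·370 + 19   →  a_2 = 3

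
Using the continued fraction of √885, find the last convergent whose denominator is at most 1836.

√885 = [29; 1, 2, 1, 58, …] (period length 4).
Convergents:
  p_0/q_0 = 29/1
  p_1/q_1 = 30/1
  p_2/q_2 = 89/3
  p_3/q_3 = 119/4
  p_4/q_4 = 6991/235
  p_5/q_5 = 7110/239
  p_6/q_6 = 21211/713
  p_7/q_7 = 28321/952
  p_8/q_8 = 1663829/55929
q_7 = 952 ≤ 1836 < 55929 = q_8, so the answer is 28321/952.

28321/952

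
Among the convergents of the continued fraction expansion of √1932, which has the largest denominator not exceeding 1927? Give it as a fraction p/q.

√1932 = [43; 1, 20, 1, 86, …] (period length 4).
Convergents:
  p_0/q_0 = 43/1
  p_1/q_1 = 44/1
  p_2/q_2 = 923/21
  p_3/q_3 = 967/22
  p_4/q_4 = 84085/1913
  p_5/q_5 = 85052/1935
q_4 = 1913 ≤ 1927 < 1935 = q_5, so the answer is 84085/1913.

84085/1913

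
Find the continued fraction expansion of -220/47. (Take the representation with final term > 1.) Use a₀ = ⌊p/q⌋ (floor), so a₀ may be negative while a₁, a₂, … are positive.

[-5; 3, 7, 2]

-220 = -5×47 + 15
47 = 3×15 + 2
15 = 7×2 + 1
2 = 2×1 + 0  (stop)
So -220/47 = [-5; 3, 7, 2].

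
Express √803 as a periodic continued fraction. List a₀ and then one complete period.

a₀ = ⌊√803⌋ = 28.
With m₀=0, d₀=1 and mₖ₊₁ = dₖaₖ − mₖ, dₖ₊₁ = (n − mₖ₊₁²)/dₖ, aₖ₊₁ = ⌊(a₀+mₖ₊₁)/dₖ₊₁⌋:
  k=1: m=28, d=19, a=2
  k=2: m=10, d=37, a=1
  k=3: m=27, d=2, a=27
  k=4: m=27, d=37, a=1
  k=5: m=10, d=19, a=2
  k=6: m=28, d=1, a=56
d=1 and a=2a₀=56 at k=6, so the next step gives (m, d) = (28, 19) again — its k=1 value — and the period has length 6.

[28; 2, 1, 27, 1, 2, 56]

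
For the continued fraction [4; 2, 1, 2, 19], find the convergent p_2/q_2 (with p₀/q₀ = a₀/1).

Using pₖ = aₖpₖ₋₁ + pₖ₋₂, qₖ = aₖqₖ₋₁ + qₖ₋₂ (with p₋₁=1, p₋₂=0, q₋₁=0, q₋₂=1):
  k=0: a=4, p=4, q=1
  k=1: a=2, p=9, q=2
  k=2: a=1, p=13, q=3

13/3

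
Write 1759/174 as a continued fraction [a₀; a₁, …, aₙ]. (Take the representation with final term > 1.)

[10; 9, 6, 3]

1759 = 10·174 + 19
174 = 9·19 + 3
19 = 6·3 + 1
3 = 3·1 + 0  (stop)
So 1759/174 = [10; 9, 6, 3].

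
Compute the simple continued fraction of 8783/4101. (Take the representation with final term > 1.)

[2; 7, 17, 11, 3]

8783 = 2*4101 + 581
4101 = 7*581 + 34
581 = 17*34 + 3
34 = 11*3 + 1
3 = 3*1 + 0  (stop)
So 8783/4101 = [2; 7, 17, 11, 3].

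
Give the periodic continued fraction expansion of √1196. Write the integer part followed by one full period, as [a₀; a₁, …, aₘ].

[34; 1, 1, 2, 1, 1, 68]

a₀ = ⌊√1196⌋ = 34.
With m₀=0, d₀=1 and mₖ₊₁ = dₖaₖ − mₖ, dₖ₊₁ = (n − mₖ₊₁²)/dₖ, aₖ₊₁ = ⌊(a₀+mₖ₊₁)/dₖ₊₁⌋:
  k=1: m=34, d=40, a=1
  k=2: m=6, d=29, a=1
  k=3: m=23, d=23, a=2
  k=4: m=23, d=29, a=1
  k=5: m=6, d=40, a=1
  k=6: m=34, d=1, a=68
d=1 and a=2a₀=68 at k=6, so the next step gives (m, d) = (34, 40) again — its k=1 value — and the period has length 6.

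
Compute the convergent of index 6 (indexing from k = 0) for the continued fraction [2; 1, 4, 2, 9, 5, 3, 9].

Using pₖ = aₖpₖ₋₁ + pₖ₋₂, qₖ = aₖqₖ₋₁ + qₖ₋₂ (with p₋₁=1, p₋₂=0, q₋₁=0, q₋₂=1):
  k=0: a=2, p=2, q=1
  k=1: a=1, p=3, q=1
  k=2: a=4, p=14, q=5
  k=3: a=2, p=31, q=11
  k=4: a=9, p=293, q=104
  k=5: a=5, p=1496, q=531
  k=6: a=3, p=4781, q=1697

4781/1697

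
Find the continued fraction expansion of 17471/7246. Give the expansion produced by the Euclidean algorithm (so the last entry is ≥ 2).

[2; 2, 2, 3, 5, 9, 1, 7]

17471 = 2·7246 + 2979
7246 = 2·2979 + 1288
2979 = 2·1288 + 403
1288 = 3·403 + 79
403 = 5·79 + 8
79 = 9·8 + 7
8 = 1·7 + 1
7 = 7·1 + 0  (stop)
So 17471/7246 = [2; 2, 2, 3, 5, 9, 1, 7].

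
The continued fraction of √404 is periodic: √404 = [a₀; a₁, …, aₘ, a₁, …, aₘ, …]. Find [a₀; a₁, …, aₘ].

[20; 10, 40]

a₀ = ⌊√404⌋ = 20.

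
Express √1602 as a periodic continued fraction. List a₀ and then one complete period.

a₀ = ⌊√1602⌋ = 40.

[40; 40, 80]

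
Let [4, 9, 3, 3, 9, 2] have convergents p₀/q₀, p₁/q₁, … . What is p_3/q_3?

Using pₖ = aₖpₖ₋₁ + pₖ₋₂, qₖ = aₖqₖ₋₁ + qₖ₋₂ (with p₋₁=1, p₋₂=0, q₋₁=0, q₋₂=1):
  k=0: a=4, p=4, q=1
  k=1: a=9, p=37, q=9
  k=2: a=3, p=115, q=28
  k=3: a=3, p=382, q=93

382/93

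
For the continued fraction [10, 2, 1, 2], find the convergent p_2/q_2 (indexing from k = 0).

31/3

Using pₖ = aₖpₖ₋₁ + pₖ₋₂, qₖ = aₖqₖ₋₁ + qₖ₋₂ (with p₋₁=1, p₋₂=0, q₋₁=0, q₋₂=1):
  k=0: a=10, p=10, q=1
  k=1: a=2, p=21, q=2
  k=2: a=1, p=31, q=3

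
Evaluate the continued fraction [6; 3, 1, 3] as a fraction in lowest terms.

94/15

Fold from the inside: start with 3/1.
  1 + 1/3 = 4/3
  3 + 3/4 = 15/4
  6 + 4/15 = 94/15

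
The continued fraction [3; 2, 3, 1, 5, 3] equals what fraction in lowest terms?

568/165

Using pₖ = aₖpₖ₋₁ + pₖ₋₂ and qₖ = aₖqₖ₋₁ + qₖ₋₂:
  k=0: a=3, p=3, q=1
  k=1: a=2, p=7, q=2
  k=2: a=3, p=24, q=7
  k=3: a=1, p=31, q=9
  k=4: a=5, p=179, q=52
  k=5: a=3, p=568, q=165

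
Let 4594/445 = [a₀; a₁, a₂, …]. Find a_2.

4594 = 10·445 + 144   →  a_0 = 10
445 = 3·144 + 13   →  a_1 = 3
144 = 11·13 + 1   →  a_2 = 11

11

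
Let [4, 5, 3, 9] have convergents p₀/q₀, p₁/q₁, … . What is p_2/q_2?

67/16

Using pₖ = aₖpₖ₋₁ + pₖ₋₂, qₖ = aₖqₖ₋₁ + qₖ₋₂ (with p₋₁=1, p₋₂=0, q₋₁=0, q₋₂=1):
  k=0: a=4, p=4, q=1
  k=1: a=5, p=21, q=5
  k=2: a=3, p=67, q=16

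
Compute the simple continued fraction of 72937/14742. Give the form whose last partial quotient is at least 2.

[4; 1, 18, 14, 18, 3]

72937 = 4·14742 + 13969
14742 = 1·13969 + 773
13969 = 18·773 + 55
773 = 14·55 + 3
55 = 18·3 + 1
3 = 3·1 + 0  (stop)
So 72937/14742 = [4; 1, 18, 14, 18, 3].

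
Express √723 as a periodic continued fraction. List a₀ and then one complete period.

a₀ = ⌊√723⌋ = 26.
With m₀=0, d₀=1 and mₖ₊₁ = dₖaₖ − mₖ, dₖ₊₁ = (n − mₖ₊₁²)/dₖ, aₖ₊₁ = ⌊(a₀+mₖ₊₁)/dₖ₊₁⌋:
  k=1: m=26, d=47, a=1
  k=2: m=21, d=6, a=7
  k=3: m=21, d=47, a=1
  k=4: m=26, d=1, a=52
d=1 and a=2a₀=52 at k=4, so the next step gives (m, d) = (26, 47) again — its k=1 value — and the period has length 4.

[26; 1, 7, 1, 52]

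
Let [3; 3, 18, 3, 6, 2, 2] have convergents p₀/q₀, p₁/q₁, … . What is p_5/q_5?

7633/2294

Using pₖ = aₖpₖ₋₁ + pₖ₋₂, qₖ = aₖqₖ₋₁ + qₖ₋₂ (with p₋₁=1, p₋₂=0, q₋₁=0, q₋₂=1):
  k=0: a=3, p=3, q=1
  k=1: a=3, p=10, q=3
  k=2: a=18, p=183, q=55
  k=3: a=3, p=559, q=168
  k=4: a=6, p=3537, q=1063
  k=5: a=2, p=7633, q=2294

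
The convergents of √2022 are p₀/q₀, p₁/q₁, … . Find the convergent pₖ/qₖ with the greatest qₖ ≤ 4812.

121365/2699

√2022 = [44; 1, 28, 1, 88, …] (period length 4).
Convergents:
  p_0/q_0 = 44/1
  p_1/q_1 = 45/1
  p_2/q_2 = 1304/29
  p_3/q_3 = 1349/30
  p_4/q_4 = 120016/2669
  p_5/q_5 = 121365/2699
  p_6/q_6 = 3518236/78241
q_5 = 2699 ≤ 4812 < 78241 = q_6, so the answer is 121365/2699.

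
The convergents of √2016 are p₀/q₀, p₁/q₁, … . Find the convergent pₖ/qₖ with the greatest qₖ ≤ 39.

√2016 = [44; 1, 8, 1, 88, …] (period length 4).
Convergents:
  p_0/q_0 = 44/1
  p_1/q_1 = 45/1
  p_2/q_2 = 404/9
  p_3/q_3 = 449/10
  p_4/q_4 = 39916/889
q_3 = 10 ≤ 39 < 889 = q_4, so the answer is 449/10.

449/10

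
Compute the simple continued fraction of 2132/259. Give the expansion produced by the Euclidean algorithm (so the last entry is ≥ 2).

2132 = 8×259 + 60
259 = 4×60 + 19
60 = 3×19 + 3
19 = 6×3 + 1
3 = 3×1 + 0  (stop)
So 2132/259 = [8; 4, 3, 6, 3].

[8; 4, 3, 6, 3]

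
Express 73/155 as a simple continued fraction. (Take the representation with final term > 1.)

73 = 0*155 + 73
155 = 2*73 + 9
73 = 8*9 + 1
9 = 9*1 + 0  (stop)
So 73/155 = [0; 2, 8, 9].

[0; 2, 8, 9]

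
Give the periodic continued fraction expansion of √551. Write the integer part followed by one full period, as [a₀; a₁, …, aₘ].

a₀ = ⌊√551⌋ = 23.
With m₀=0, d₀=1 and mₖ₊₁ = dₖaₖ − mₖ, dₖ₊₁ = (n − mₖ₊₁²)/dₖ, aₖ₊₁ = ⌊(a₀+mₖ₊₁)/dₖ₊₁⌋:
  k=1: m=23, d=22, a=2
  k=2: m=21, d=5, a=8
  k=3: m=19, d=38, a=1
  k=4: m=19, d=5, a=8
  k=5: m=21, d=22, a=2
  k=6: m=23, d=1, a=46
d=1 and a=2a₀=46 at k=6, so the next step gives (m, d) = (23, 22) again — its k=1 value — and the period has length 6.

[23; 2, 8, 1, 8, 2, 46]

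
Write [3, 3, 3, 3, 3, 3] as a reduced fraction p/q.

1189/360

Using pₖ = aₖpₖ₋₁ + pₖ₋₂ and qₖ = aₖqₖ₋₁ + qₖ₋₂:
  k=0: a=3, p=3, q=1
  k=1: a=3, p=10, q=3
  k=2: a=3, p=33, q=10
  k=3: a=3, p=109, q=33
  k=4: a=3, p=360, q=109
  k=5: a=3, p=1189, q=360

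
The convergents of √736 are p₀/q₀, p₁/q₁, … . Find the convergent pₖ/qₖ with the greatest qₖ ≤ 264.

√736 = [27; 7, 1, 2, 1, 2, 1, 7, 54, …] (period length 8).
Convergents:
  p_0/q_0 = 27/1
  p_1/q_1 = 190/7
  p_2/q_2 = 217/8
  p_3/q_3 = 624/23
  p_4/q_4 = 841/31
  p_5/q_5 = 2306/85
  p_6/q_6 = 3147/116
  p_7/q_7 = 24335/897
q_6 = 116 ≤ 264 < 897 = q_7, so the answer is 3147/116.

3147/116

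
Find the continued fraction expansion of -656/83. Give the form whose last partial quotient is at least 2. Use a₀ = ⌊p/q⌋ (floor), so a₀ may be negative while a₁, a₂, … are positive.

[-8; 10, 2, 1, 2]

-656 = -8*83 + 8
83 = 10*8 + 3
8 = 2*3 + 2
3 = 1*2 + 1
2 = 2*1 + 0  (stop)
So -656/83 = [-8; 10, 2, 1, 2].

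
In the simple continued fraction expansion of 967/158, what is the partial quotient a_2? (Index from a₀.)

967 = 6·158 + 19   →  a_0 = 6
158 = 8·19 + 6   →  a_1 = 8
19 = 3·6 + 1   →  a_2 = 3

3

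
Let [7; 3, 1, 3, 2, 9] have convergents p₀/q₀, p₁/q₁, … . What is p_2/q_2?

29/4

Using pₖ = aₖpₖ₋₁ + pₖ₋₂, qₖ = aₖqₖ₋₁ + qₖ₋₂ (with p₋₁=1, p₋₂=0, q₋₁=0, q₋₂=1):
  k=0: a=7, p=7, q=1
  k=1: a=3, p=22, q=3
  k=2: a=1, p=29, q=4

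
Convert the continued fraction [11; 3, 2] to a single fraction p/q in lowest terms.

79/7

Using pₖ = aₖpₖ₋₁ + pₖ₋₂ and qₖ = aₖqₖ₋₁ + qₖ₋₂:
  k=0: a=11, p=11, q=1
  k=1: a=3, p=34, q=3
  k=2: a=2, p=79, q=7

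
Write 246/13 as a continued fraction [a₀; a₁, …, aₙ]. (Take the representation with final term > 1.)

[18; 1, 12]

246 = 18*13 + 12
13 = 1*12 + 1
12 = 12*1 + 0  (stop)
So 246/13 = [18; 1, 12].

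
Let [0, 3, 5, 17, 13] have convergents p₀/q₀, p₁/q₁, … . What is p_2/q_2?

Using pₖ = aₖpₖ₋₁ + pₖ₋₂, qₖ = aₖqₖ₋₁ + qₖ₋₂ (with p₋₁=1, p₋₂=0, q₋₁=0, q₋₂=1):
  k=0: a=0, p=0, q=1
  k=1: a=3, p=1, q=3
  k=2: a=5, p=5, q=16

5/16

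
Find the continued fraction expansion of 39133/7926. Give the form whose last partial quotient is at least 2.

[4; 1, 14, 1, 18, 8, 1, 2]

39133 = 4·7926 + 7429
7926 = 1·7429 + 497
7429 = 14·497 + 471
497 = 1·471 + 26
471 = 18·26 + 3
26 = 8·3 + 2
3 = 1·2 + 1
2 = 2·1 + 0  (stop)
So 39133/7926 = [4; 1, 14, 1, 18, 8, 1, 2].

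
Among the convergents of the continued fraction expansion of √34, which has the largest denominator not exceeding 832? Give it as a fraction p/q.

2449/420

√34 = [5; 1, 4, 1, 10, …] (period length 4).
Convergents:
  p_0/q_0 = 5/1
  p_1/q_1 = 6/1
  p_2/q_2 = 29/5
  p_3/q_3 = 35/6
  p_4/q_4 = 379/65
  p_5/q_5 = 414/71
  p_6/q_6 = 2035/349
  p_7/q_7 = 2449/420
  p_8/q_8 = 26525/4549
q_7 = 420 ≤ 832 < 4549 = q_8, so the answer is 2449/420.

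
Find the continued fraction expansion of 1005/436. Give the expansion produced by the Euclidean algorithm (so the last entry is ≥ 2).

1005 = 2·436 + 133
436 = 3·133 + 37
133 = 3·37 + 22
37 = 1·22 + 15
22 = 1·15 + 7
15 = 2·7 + 1
7 = 7·1 + 0  (stop)
So 1005/436 = [2; 3, 3, 1, 1, 2, 7].

[2; 3, 3, 1, 1, 2, 7]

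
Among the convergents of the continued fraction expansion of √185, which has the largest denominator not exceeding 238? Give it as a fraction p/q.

√185 = [13; 1, 1, 1, 1, 26, …] (period length 5).
Convergents:
  p_0/q_0 = 13/1
  p_1/q_1 = 14/1
  p_2/q_2 = 27/2
  p_3/q_3 = 41/3
  p_4/q_4 = 68/5
  p_5/q_5 = 1809/133
  p_6/q_6 = 1877/138
  p_7/q_7 = 3686/271
q_6 = 138 ≤ 238 < 271 = q_7, so the answer is 1877/138.

1877/138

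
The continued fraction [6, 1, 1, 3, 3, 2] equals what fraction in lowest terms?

348/53

Fold from the inside: start with 2/1.
  3 + 1/2 = 7/2
  3 + 2/7 = 23/7
  1 + 7/23 = 30/23
  1 + 23/30 = 53/30
  6 + 30/53 = 348/53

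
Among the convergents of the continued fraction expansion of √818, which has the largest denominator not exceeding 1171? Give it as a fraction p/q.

√818 = [28; 1, 1, 1, 1, 56, …] (period length 5).
Convergents:
  p_0/q_0 = 28/1
  p_1/q_1 = 29/1
  p_2/q_2 = 57/2
  p_3/q_3 = 86/3
  p_4/q_4 = 143/5
  p_5/q_5 = 8094/283
  p_6/q_6 = 8237/288
  p_7/q_7 = 16331/571
  p_8/q_8 = 24568/859
  p_9/q_9 = 40899/1430
q_8 = 859 ≤ 1171 < 1430 = q_9, so the answer is 24568/859.

24568/859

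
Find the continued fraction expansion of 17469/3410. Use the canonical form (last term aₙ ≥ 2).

17469 = 5·3410 + 419
3410 = 8·419 + 58
419 = 7·58 + 13
58 = 4·13 + 6
13 = 2·6 + 1
6 = 6·1 + 0  (stop)
So 17469/3410 = [5; 8, 7, 4, 2, 6].

[5; 8, 7, 4, 2, 6]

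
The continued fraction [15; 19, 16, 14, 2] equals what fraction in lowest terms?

133711/8883

Using pₖ = aₖpₖ₋₁ + pₖ₋₂ and qₖ = aₖqₖ₋₁ + qₖ₋₂:
  k=0: a=15, p=15, q=1
  k=1: a=19, p=286, q=19
  k=2: a=16, p=4591, q=305
  k=3: a=14, p=64560, q=4289
  k=4: a=2, p=133711, q=8883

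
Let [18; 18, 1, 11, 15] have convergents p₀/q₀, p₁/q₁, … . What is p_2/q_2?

Using pₖ = aₖpₖ₋₁ + pₖ₋₂, qₖ = aₖqₖ₋₁ + qₖ₋₂ (with p₋₁=1, p₋₂=0, q₋₁=0, q₋₂=1):
  k=0: a=18, p=18, q=1
  k=1: a=18, p=325, q=18
  k=2: a=1, p=343, q=19

343/19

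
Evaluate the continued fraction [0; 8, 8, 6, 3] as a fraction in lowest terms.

Using pₖ = aₖpₖ₋₁ + pₖ₋₂ and qₖ = aₖqₖ₋₁ + qₖ₋₂:
  k=0: a=0, p=0, q=1
  k=1: a=8, p=1, q=8
  k=2: a=8, p=8, q=65
  k=3: a=6, p=49, q=398
  k=4: a=3, p=155, q=1259

155/1259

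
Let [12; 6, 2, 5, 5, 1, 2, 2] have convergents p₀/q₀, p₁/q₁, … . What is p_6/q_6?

Using pₖ = aₖpₖ₋₁ + pₖ₋₂, qₖ = aₖqₖ₋₁ + qₖ₋₂ (with p₋₁=1, p₋₂=0, q₋₁=0, q₋₂=1):
  k=0: a=12, p=12, q=1
  k=1: a=6, p=73, q=6
  k=2: a=2, p=158, q=13
  k=3: a=5, p=863, q=71
  k=4: a=5, p=4473, q=368
  k=5: a=1, p=5336, q=439
  k=6: a=2, p=15145, q=1246

15145/1246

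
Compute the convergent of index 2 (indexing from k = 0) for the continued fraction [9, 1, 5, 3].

Using pₖ = aₖpₖ₋₁ + pₖ₋₂, qₖ = aₖqₖ₋₁ + qₖ₋₂ (with p₋₁=1, p₋₂=0, q₋₁=0, q₋₂=1):
  k=0: a=9, p=9, q=1
  k=1: a=1, p=10, q=1
  k=2: a=5, p=59, q=6

59/6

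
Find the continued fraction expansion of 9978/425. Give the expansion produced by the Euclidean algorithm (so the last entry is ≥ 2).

[23; 2, 10, 1, 2, 6]

9978 = 23*425 + 203
425 = 2*203 + 19
203 = 10*19 + 13
19 = 1*13 + 6
13 = 2*6 + 1
6 = 6*1 + 0  (stop)
So 9978/425 = [23; 2, 10, 1, 2, 6].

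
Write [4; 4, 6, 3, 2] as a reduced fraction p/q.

776/183

Fold from the inside: start with 2/1.
  3 + 1/2 = 7/2
  6 + 2/7 = 44/7
  4 + 7/44 = 183/44
  4 + 44/183 = 776/183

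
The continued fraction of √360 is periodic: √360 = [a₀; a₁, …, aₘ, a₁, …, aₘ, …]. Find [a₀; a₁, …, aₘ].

a₀ = ⌊√360⌋ = 18.

[18; 1, 36]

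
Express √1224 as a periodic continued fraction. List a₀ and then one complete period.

a₀ = ⌊√1224⌋ = 34.
With m₀=0, d₀=1 and mₖ₊₁ = dₖaₖ − mₖ, dₖ₊₁ = (n − mₖ₊₁²)/dₖ, aₖ₊₁ = ⌊(a₀+mₖ₊₁)/dₖ₊₁⌋:
  k=1: m=34, d=68, a=1
  k=2: m=34, d=1, a=68
d=1 and a=2a₀=68 at k=2, so the next step gives (m, d) = (34, 68) again — its k=1 value — and the period has length 2.

[34; 1, 68]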